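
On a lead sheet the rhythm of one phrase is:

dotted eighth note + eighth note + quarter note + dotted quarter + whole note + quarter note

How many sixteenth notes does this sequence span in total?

Each duration in sixteenth notes: dotted eighth note = 3; eighth note = 2; quarter note = 4; dotted quarter = 6; whole note = 16; quarter note = 4.
Sum: 3 + 2 + 4 + 6 + 16 + 4 = 35 sixteenth notes.

35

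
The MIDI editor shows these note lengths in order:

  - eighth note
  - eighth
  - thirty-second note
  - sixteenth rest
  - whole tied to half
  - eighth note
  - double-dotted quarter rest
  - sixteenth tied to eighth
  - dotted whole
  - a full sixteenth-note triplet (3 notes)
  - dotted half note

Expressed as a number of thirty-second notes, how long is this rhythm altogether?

Convert each value to thirty-second notes: eighth note = 4; eighth = 4; thirty-second note = 1; sixteenth rest = 2; whole tied to half (whole + half) = 48; eighth note = 4; double-dotted quarter rest = 14; sixteenth tied to eighth (sixteenth + eighth) = 6; dotted whole = 48; a full sixteenth-note triplet (3 notes) (three triplet sixteenths span one eighth) = 4; dotted half note = 24.
Altogether 4 + 4 + 1 + 2 + 48 + 4 + 14 + 6 + 48 + 4 + 24 = 159 thirty-second notes.

159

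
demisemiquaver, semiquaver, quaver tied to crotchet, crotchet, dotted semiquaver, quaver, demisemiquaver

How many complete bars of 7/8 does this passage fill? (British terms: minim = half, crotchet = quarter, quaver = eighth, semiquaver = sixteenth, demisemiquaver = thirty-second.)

One bar of 7/8 = 28 thirty-second notes.
Express everything in thirty-second notes: demisemiquaver = 1; semiquaver = 2; quaver tied to crotchet (quaver + crotchet) = 12; crotchet = 8; dotted semiquaver = 3; quaver = 4; demisemiquaver = 1.
Adding: 1 + 2 + 12 + 8 + 3 + 4 + 1 = 31.
31 ÷ 28 = 1 complete bar with 3 left over.

1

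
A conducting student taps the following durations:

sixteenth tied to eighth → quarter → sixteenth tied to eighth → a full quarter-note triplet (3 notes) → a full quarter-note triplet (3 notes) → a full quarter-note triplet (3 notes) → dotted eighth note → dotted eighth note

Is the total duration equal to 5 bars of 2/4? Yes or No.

One bar of 2/4 = 8 sixteenth notes, so 5 bars = 40.
Express everything in sixteenth notes: sixteenth tied to eighth (sixteenth + eighth) = 3; quarter = 4; sixteenth tied to eighth (sixteenth + eighth) = 3; a full quarter-note triplet (3 notes) (three triplet quarters span one half) = 8; a full quarter-note triplet (3 notes) (three triplet quarters span one half) = 8; a full quarter-note triplet (3 notes) (three triplet quarters span one half) = 8; dotted eighth note = 3; dotted eighth note = 3.
Adding: 3 + 4 + 3 + 8 + 8 + 8 + 3 + 3 = 40.
40 equals 40, so the answer is Yes.

Yes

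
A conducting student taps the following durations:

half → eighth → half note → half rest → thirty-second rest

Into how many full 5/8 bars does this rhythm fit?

One bar of 5/8 = 20 thirty-second notes.
Convert each value to thirty-second notes: half = 16; eighth = 4; half note = 16; half rest = 16; thirty-second rest = 1.
Sum: 16 + 4 + 16 + 16 + 1 = 53.
53 ÷ 20 = 2 complete bars with 13 left over.

2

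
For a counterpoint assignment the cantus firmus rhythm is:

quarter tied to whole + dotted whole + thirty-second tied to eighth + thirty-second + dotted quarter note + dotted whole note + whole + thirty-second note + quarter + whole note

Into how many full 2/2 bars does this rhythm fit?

7

One bar of 2/2 = 32 thirty-second notes.
Each duration in thirty-second notes: quarter tied to whole (quarter + whole) = 40; dotted whole = 48; thirty-second tied to eighth (thirty-second + eighth) = 5; thirty-second = 1; dotted quarter note = 12; dotted whole note = 48; whole = 32; thirty-second note = 1; quarter = 8; whole note = 32.
Sum: 40 + 48 + 5 + 1 + 12 + 48 + 32 + 1 + 8 + 32 = 227.
227 ÷ 32 = 7 complete bars with 3 left over.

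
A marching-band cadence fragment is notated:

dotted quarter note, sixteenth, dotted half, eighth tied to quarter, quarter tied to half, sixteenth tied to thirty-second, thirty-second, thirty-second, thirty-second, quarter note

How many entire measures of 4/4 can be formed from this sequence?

2

One bar of 4/4 = 32 thirty-second notes.
Convert each value to thirty-second notes: dotted quarter note = 12; sixteenth = 2; dotted half = 24; eighth tied to quarter (eighth + quarter) = 12; quarter tied to half (quarter + half) = 24; sixteenth tied to thirty-second (sixteenth + thirty-second) = 3; thirty-second = 1; thirty-second = 1; thirty-second = 1; quarter note = 8.
Sum: 12 + 2 + 24 + 12 + 24 + 3 + 1 + 1 + 1 + 8 = 88.
88 ÷ 32 = 2 complete bars with 24 left over.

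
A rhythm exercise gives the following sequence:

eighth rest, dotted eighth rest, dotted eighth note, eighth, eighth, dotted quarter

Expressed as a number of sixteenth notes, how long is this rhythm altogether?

18

Express everything in sixteenth notes: eighth rest = 2; dotted eighth rest = 3; dotted eighth note = 3; eighth = 2; eighth = 2; dotted quarter = 6.
Altogether 2 + 3 + 3 + 2 + 2 + 6 = 18 sixteenth notes.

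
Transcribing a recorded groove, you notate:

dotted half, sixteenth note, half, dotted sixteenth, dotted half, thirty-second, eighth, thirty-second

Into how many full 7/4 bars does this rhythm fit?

One bar of 7/4 = 56 thirty-second notes.
Each duration in thirty-second notes: dotted half = 24; sixteenth note = 2; half = 16; dotted sixteenth = 3; dotted half = 24; thirty-second = 1; eighth = 4; thirty-second = 1.
Altogether 24 + 2 + 16 + 3 + 24 + 1 + 4 + 1 = 75.
75 ÷ 56 = 1 complete bar with 19 left over.

1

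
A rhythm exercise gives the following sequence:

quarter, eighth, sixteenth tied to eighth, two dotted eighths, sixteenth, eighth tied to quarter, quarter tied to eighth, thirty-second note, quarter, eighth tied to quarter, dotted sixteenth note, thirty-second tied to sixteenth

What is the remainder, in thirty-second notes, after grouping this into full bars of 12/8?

One bar of 12/8 = 48 thirty-second notes.
Working in thirty-second notes: quarter = 8; eighth = 4; sixteenth tied to eighth (sixteenth + eighth) = 6; dotted eighth = 6; dotted eighth = 6; sixteenth = 2; eighth tied to quarter (eighth + quarter) = 12; quarter tied to eighth (quarter + eighth) = 12; thirty-second note = 1; quarter = 8; eighth tied to quarter (eighth + quarter) = 12; dotted sixteenth note = 3; thirty-second tied to sixteenth (thirty-second + sixteenth) = 3.
Sum: 8 + 4 + 6 + 6 + 6 + 2 + 12 + 12 + 1 + 8 + 12 + 3 + 3 = 83.
83 ÷ 48 = 1 complete bar with 35 thirty-second notes remaining.

35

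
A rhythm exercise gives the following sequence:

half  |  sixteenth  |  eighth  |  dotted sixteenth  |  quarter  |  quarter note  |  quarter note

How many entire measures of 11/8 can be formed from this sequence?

One bar of 11/8 = 44 thirty-second notes.
Convert each value to thirty-second notes: half = 16; sixteenth = 2; eighth = 4; dotted sixteenth = 3; quarter = 8; quarter note = 8; quarter note = 8.
Adding: 16 + 2 + 4 + 3 + 8 + 8 + 8 = 49.
49 ÷ 44 = 1 complete bar with 5 left over.

1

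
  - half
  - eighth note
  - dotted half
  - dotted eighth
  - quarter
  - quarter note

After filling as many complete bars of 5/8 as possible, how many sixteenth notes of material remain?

One bar of 5/8 = 10 sixteenth notes.
Convert each value to sixteenth notes: half = 8; eighth note = 2; dotted half = 12; dotted eighth = 3; quarter = 4; quarter note = 4.
Adding: 8 + 2 + 12 + 3 + 4 + 4 = 33.
33 ÷ 10 = 3 complete bars with 3 sixteenth notes remaining.

3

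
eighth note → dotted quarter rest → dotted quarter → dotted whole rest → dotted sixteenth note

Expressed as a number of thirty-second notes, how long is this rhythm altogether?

Working in thirty-second notes: eighth note = 4; dotted quarter rest = 12; dotted quarter = 12; dotted whole rest = 48; dotted sixteenth note = 3.
Total: 4 + 12 + 12 + 48 + 3 = 79 thirty-second notes.

79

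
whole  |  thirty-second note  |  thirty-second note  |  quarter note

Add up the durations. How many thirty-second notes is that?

Working in thirty-second notes: whole = 32; thirty-second note = 1; thirty-second note = 1; quarter note = 8.
Total: 32 + 1 + 1 + 8 = 42 thirty-second notes.

42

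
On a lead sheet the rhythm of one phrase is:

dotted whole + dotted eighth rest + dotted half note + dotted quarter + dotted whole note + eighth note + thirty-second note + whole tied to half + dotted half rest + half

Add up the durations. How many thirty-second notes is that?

231

Working in thirty-second notes: dotted whole = 48; dotted eighth rest = 6; dotted half note = 24; dotted quarter = 12; dotted whole note = 48; eighth note = 4; thirty-second note = 1; whole tied to half (whole + half) = 48; dotted half rest = 24; half = 16.
Sum: 48 + 6 + 24 + 12 + 48 + 4 + 1 + 48 + 24 + 16 = 231 thirty-second notes.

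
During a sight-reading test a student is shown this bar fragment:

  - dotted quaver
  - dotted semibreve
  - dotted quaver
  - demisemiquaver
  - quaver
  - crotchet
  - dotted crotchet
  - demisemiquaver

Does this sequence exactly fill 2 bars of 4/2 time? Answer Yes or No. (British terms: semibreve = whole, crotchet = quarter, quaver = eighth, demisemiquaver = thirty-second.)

One bar of 4/2 = 64 thirty-second notes, so 2 bars = 128.
Each duration in thirty-second notes: dotted quaver = 6; dotted semibreve = 48; dotted quaver = 6; demisemiquaver = 1; quaver = 4; crotchet = 8; dotted crotchet = 12; demisemiquaver = 1.
Adding: 6 + 48 + 6 + 1 + 4 + 8 + 12 + 1 = 86.
86 falls short of 128, so the answer is No.

No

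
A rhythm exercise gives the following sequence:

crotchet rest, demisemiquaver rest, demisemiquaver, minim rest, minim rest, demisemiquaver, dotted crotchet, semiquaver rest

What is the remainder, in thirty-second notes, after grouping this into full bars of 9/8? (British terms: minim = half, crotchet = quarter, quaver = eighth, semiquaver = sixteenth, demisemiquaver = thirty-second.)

One bar of 9/8 = 36 thirty-second notes.
Convert each value to thirty-second notes: crotchet rest = 8; demisemiquaver rest = 1; demisemiquaver = 1; minim rest = 16; minim rest = 16; demisemiquaver = 1; dotted crotchet = 12; semiquaver rest = 2.
Sum: 8 + 1 + 1 + 16 + 16 + 1 + 12 + 2 = 57.
57 ÷ 36 = 1 complete bar with 21 thirty-second notes remaining.

21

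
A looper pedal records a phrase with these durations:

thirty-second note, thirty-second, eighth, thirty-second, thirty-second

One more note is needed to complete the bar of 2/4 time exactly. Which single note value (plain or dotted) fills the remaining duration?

quarter note

The bar of 2/4 = 16 thirty-second notes.
Working in thirty-second notes: thirty-second note = 1; thirty-second = 1; eighth = 4; thirty-second = 1; thirty-second = 1.
Total: 1 + 1 + 4 + 1 + 1 = 8.
Remaining: 16 − 8 = 8 thirty-second notes, which is a quarter note.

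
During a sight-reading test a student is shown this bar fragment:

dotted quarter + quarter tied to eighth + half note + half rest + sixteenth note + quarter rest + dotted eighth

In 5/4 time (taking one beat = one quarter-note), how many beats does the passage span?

One quarter-note beat = 4 sixteenth notes.
Working in sixteenth notes: dotted quarter = 6; quarter tied to eighth (quarter + eighth) = 6; half note = 8; half rest = 8; sixteenth note = 1; quarter rest = 4; dotted eighth = 3.
Adding: 6 + 6 + 8 + 8 + 1 + 4 + 3 = 36.
36 ÷ 4 = 9 beats.

9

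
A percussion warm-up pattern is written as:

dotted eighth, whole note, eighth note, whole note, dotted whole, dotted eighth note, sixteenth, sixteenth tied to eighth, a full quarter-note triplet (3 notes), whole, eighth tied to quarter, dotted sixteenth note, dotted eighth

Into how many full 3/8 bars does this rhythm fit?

17

One bar of 3/8 = 12 thirty-second notes.
Express everything in thirty-second notes: dotted eighth = 6; whole note = 32; eighth note = 4; whole note = 32; dotted whole = 48; dotted eighth note = 6; sixteenth = 2; sixteenth tied to eighth (sixteenth + eighth) = 6; a full quarter-note triplet (3 notes) (three triplet quarters span one half) = 16; whole = 32; eighth tied to quarter (eighth + quarter) = 12; dotted sixteenth note = 3; dotted eighth = 6.
Altogether 6 + 32 + 4 + 32 + 48 + 6 + 2 + 6 + 16 + 32 + 12 + 3 + 6 = 205.
205 ÷ 12 = 17 complete bars with 1 left over.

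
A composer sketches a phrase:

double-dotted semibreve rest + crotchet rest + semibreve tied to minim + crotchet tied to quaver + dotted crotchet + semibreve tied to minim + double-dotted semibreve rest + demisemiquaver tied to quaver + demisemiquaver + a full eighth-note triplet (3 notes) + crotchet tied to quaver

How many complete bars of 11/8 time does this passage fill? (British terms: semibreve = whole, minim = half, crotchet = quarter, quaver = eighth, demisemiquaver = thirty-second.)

6

One bar of 11/8 = 44 thirty-second notes.
Each duration in thirty-second notes: double-dotted semibreve rest = 56; crotchet rest = 8; semibreve tied to minim (semibreve + minim) = 48; crotchet tied to quaver (crotchet + quaver) = 12; dotted crotchet = 12; semibreve tied to minim (semibreve + minim) = 48; double-dotted semibreve rest = 56; demisemiquaver tied to quaver (demisemiquaver + quaver) = 5; demisemiquaver = 1; a full eighth-note triplet (3 notes) (three triplet eighths span one quarter) = 8; crotchet tied to quaver (crotchet + quaver) = 12.
Total: 56 + 8 + 48 + 12 + 12 + 48 + 56 + 5 + 1 + 8 + 12 = 266.
266 ÷ 44 = 6 complete bars with 2 left over.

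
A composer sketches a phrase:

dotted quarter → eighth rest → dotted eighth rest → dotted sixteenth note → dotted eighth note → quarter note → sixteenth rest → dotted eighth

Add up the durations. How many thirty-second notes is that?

Working in thirty-second notes: dotted quarter = 12; eighth rest = 4; dotted eighth rest = 6; dotted sixteenth note = 3; dotted eighth note = 6; quarter note = 8; sixteenth rest = 2; dotted eighth = 6.
Total: 12 + 4 + 6 + 3 + 6 + 8 + 2 + 6 = 47 thirty-second notes.

47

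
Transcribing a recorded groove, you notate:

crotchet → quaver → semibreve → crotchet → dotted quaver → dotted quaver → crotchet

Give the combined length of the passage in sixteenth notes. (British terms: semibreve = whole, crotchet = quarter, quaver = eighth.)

Working in sixteenth notes: crotchet = 4; quaver = 2; semibreve = 16; crotchet = 4; dotted quaver = 3; dotted quaver = 3; crotchet = 4.
Sum: 4 + 2 + 16 + 4 + 3 + 3 + 4 = 36 sixteenth notes.

36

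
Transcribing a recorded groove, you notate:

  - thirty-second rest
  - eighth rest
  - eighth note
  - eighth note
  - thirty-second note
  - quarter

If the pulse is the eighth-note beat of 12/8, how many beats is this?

5.5

One eighth-note beat = 4 thirty-second notes.
Express everything in thirty-second notes: thirty-second rest = 1; eighth rest = 4; eighth note = 4; eighth note = 4; thirty-second note = 1; quarter = 8.
Altogether 1 + 4 + 4 + 4 + 1 + 8 = 22.
22 ÷ 4 = 5.5 beats.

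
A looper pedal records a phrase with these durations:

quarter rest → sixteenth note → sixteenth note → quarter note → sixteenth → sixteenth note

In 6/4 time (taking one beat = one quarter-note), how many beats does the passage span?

3

One quarter-note beat = 4 sixteenth notes.
Express everything in sixteenth notes: quarter rest = 4; sixteenth note = 1; sixteenth note = 1; quarter note = 4; sixteenth = 1; sixteenth note = 1.
Total: 4 + 1 + 1 + 4 + 1 + 1 = 12.
12 ÷ 4 = 3 beats.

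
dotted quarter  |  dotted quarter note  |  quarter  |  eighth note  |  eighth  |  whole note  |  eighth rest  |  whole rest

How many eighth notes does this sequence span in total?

Express everything in eighth notes: dotted quarter = 3; dotted quarter note = 3; quarter = 2; eighth note = 1; eighth = 1; whole note = 8; eighth rest = 1; whole rest = 8.
Altogether 3 + 3 + 2 + 1 + 1 + 8 + 1 + 8 = 27 eighth notes.

27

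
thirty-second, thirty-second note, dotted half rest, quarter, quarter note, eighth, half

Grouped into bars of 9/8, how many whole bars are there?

1

One bar of 9/8 = 36 thirty-second notes.
In thirty-second notes: thirty-second = 1; thirty-second note = 1; dotted half rest = 24; quarter = 8; quarter note = 8; eighth = 4; half = 16.
Altogether 1 + 1 + 24 + 8 + 8 + 4 + 16 = 62.
62 ÷ 36 = 1 complete bar with 26 left over.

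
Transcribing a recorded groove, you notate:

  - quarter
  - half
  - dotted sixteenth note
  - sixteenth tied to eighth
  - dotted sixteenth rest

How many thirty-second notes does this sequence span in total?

36

Express everything in thirty-second notes: quarter = 8; half = 16; dotted sixteenth note = 3; sixteenth tied to eighth (sixteenth + eighth) = 6; dotted sixteenth rest = 3.
Total: 8 + 16 + 3 + 6 + 3 = 36 thirty-second notes.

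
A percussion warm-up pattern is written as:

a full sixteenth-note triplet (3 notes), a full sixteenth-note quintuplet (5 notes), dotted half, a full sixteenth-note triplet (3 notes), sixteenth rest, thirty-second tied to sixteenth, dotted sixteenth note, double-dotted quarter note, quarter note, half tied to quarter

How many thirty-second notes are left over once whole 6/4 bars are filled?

One bar of 6/4 = 48 thirty-second notes.
Working in thirty-second notes: a full sixteenth-note triplet (3 notes) (three triplet sixteenths span one eighth) = 4; a full sixteenth-note quintuplet (5 notes) (five quintuplet sixteenths span one quarter) = 8; dotted half = 24; a full sixteenth-note triplet (3 notes) (three triplet sixteenths span one eighth) = 4; sixteenth rest = 2; thirty-second tied to sixteenth (thirty-second + sixteenth) = 3; dotted sixteenth note = 3; double-dotted quarter note = 14; quarter note = 8; half tied to quarter (half + quarter) = 24.
Sum: 4 + 8 + 24 + 4 + 2 + 3 + 3 + 14 + 8 + 24 = 94.
94 ÷ 48 = 1 complete bar with 46 thirty-second notes remaining.

46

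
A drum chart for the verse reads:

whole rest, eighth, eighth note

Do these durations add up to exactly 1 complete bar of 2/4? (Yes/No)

No

One bar of 2/4 = 4 eighth notes.
In eighth notes: whole rest = 8; eighth = 1; eighth note = 1.
Total: 8 + 1 + 1 = 10.
10 exceeds 4, so the answer is No.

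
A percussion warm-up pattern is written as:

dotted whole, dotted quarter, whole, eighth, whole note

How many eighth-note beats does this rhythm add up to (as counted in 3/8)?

One eighth-note beat = 2 sixteenth notes.
In sixteenth notes: dotted whole = 24; dotted quarter = 6; whole = 16; eighth = 2; whole note = 16.
Total: 24 + 6 + 16 + 2 + 16 = 64.
64 ÷ 2 = 32 beats.

32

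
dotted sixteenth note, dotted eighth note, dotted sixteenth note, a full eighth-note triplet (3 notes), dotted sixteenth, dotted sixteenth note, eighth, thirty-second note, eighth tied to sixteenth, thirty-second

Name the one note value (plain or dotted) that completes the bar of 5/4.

sixteenth note

The bar of 5/4 = 40 thirty-second notes.
Each duration in thirty-second notes: dotted sixteenth note = 3; dotted eighth note = 6; dotted sixteenth note = 3; a full eighth-note triplet (3 notes) (three triplet eighths span one quarter) = 8; dotted sixteenth = 3; dotted sixteenth note = 3; eighth = 4; thirty-second note = 1; eighth tied to sixteenth (eighth + sixteenth) = 6; thirty-second = 1.
Altogether 3 + 6 + 3 + 8 + 3 + 3 + 4 + 1 + 6 + 1 = 38.
Remaining: 40 − 38 = 2 thirty-second notes, which is a sixteenth note.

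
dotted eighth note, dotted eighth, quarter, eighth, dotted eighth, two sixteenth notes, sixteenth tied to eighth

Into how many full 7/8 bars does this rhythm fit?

One bar of 7/8 = 14 sixteenth notes.
Each duration in sixteenth notes: dotted eighth note = 3; dotted eighth = 3; quarter = 4; eighth = 2; dotted eighth = 3; sixteenth note = 1; sixteenth note = 1; sixteenth tied to eighth (sixteenth + eighth) = 3.
Altogether 3 + 3 + 4 + 2 + 3 + 1 + 1 + 3 = 20.
20 ÷ 14 = 1 complete bar with 6 left over.

1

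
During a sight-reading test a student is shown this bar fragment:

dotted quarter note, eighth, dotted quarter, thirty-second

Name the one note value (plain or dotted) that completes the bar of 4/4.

dotted sixteenth note

The bar of 4/4 = 32 thirty-second notes.
Each duration in thirty-second notes: dotted quarter note = 12; eighth = 4; dotted quarter = 12; thirty-second = 1.
Sum: 12 + 4 + 12 + 1 = 29.
Remaining: 32 − 29 = 3 thirty-second notes, which is a dotted sixteenth note.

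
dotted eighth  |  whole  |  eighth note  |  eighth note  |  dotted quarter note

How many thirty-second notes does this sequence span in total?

58

Convert each value to thirty-second notes: dotted eighth = 6; whole = 32; eighth note = 4; eighth note = 4; dotted quarter note = 12.
Total: 6 + 32 + 4 + 4 + 12 = 58 thirty-second notes.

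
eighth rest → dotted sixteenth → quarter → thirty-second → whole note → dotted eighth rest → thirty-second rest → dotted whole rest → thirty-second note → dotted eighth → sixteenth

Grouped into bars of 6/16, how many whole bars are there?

One bar of 6/16 = 12 thirty-second notes.
Each duration in thirty-second notes: eighth rest = 4; dotted sixteenth = 3; quarter = 8; thirty-second = 1; whole note = 32; dotted eighth rest = 6; thirty-second rest = 1; dotted whole rest = 48; thirty-second note = 1; dotted eighth = 6; sixteenth = 2.
Altogether 4 + 3 + 8 + 1 + 32 + 6 + 1 + 48 + 1 + 6 + 2 = 112.
112 ÷ 12 = 9 complete bars with 4 left over.

9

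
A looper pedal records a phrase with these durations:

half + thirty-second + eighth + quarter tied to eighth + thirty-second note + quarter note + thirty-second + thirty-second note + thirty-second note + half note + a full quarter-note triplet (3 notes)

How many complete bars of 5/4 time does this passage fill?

1

One bar of 5/4 = 40 thirty-second notes.
Convert each value to thirty-second notes: half = 16; thirty-second = 1; eighth = 4; quarter tied to eighth (quarter + eighth) = 12; thirty-second note = 1; quarter note = 8; thirty-second = 1; thirty-second note = 1; thirty-second note = 1; half note = 16; a full quarter-note triplet (3 notes) (three triplet quarters span one half) = 16.
Total: 16 + 1 + 4 + 12 + 1 + 8 + 1 + 1 + 1 + 16 + 16 = 77.
77 ÷ 40 = 1 complete bar with 37 left over.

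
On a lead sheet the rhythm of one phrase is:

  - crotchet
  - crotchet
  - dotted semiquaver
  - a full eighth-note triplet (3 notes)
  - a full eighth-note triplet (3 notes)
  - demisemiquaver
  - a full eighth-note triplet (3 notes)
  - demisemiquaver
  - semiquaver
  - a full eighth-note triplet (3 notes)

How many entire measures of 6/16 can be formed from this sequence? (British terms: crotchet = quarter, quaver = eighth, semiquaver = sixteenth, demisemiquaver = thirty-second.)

One bar of 6/16 = 12 thirty-second notes.
Each duration in thirty-second notes: crotchet = 8; crotchet = 8; dotted semiquaver = 3; a full eighth-note triplet (3 notes) (three triplet eighths span one quarter) = 8; a full eighth-note triplet (3 notes) (three triplet eighths span one quarter) = 8; demisemiquaver = 1; a full eighth-note triplet (3 notes) (three triplet eighths span one quarter) = 8; demisemiquaver = 1; semiquaver = 2; a full eighth-note triplet (3 notes) (three triplet eighths span one quarter) = 8.
Altogether 8 + 8 + 3 + 8 + 8 + 1 + 8 + 1 + 2 + 8 = 55.
55 ÷ 12 = 4 complete bars with 7 left over.

4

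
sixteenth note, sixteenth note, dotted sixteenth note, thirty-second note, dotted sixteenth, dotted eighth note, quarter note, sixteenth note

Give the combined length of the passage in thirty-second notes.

In thirty-second notes: sixteenth note = 2; sixteenth note = 2; dotted sixteenth note = 3; thirty-second note = 1; dotted sixteenth = 3; dotted eighth note = 6; quarter note = 8; sixteenth note = 2.
Total: 2 + 2 + 3 + 1 + 3 + 6 + 8 + 2 = 27 thirty-second notes.

27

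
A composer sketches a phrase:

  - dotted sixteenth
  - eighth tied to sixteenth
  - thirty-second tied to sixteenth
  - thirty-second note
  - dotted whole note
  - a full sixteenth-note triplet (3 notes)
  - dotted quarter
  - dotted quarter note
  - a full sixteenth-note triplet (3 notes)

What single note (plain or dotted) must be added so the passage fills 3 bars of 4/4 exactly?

3 bars of 4/4 = 96 thirty-second notes.
Each duration in thirty-second notes: dotted sixteenth = 3; eighth tied to sixteenth (eighth + sixteenth) = 6; thirty-second tied to sixteenth (thirty-second + sixteenth) = 3; thirty-second note = 1; dotted whole note = 48; a full sixteenth-note triplet (3 notes) (three triplet sixteenths span one eighth) = 4; dotted quarter = 12; dotted quarter note = 12; a full sixteenth-note triplet (3 notes) (three triplet sixteenths span one eighth) = 4.
Adding: 3 + 6 + 3 + 1 + 48 + 4 + 12 + 12 + 4 = 93.
Remaining: 96 − 93 = 3 thirty-second notes, which is a dotted sixteenth note.

dotted sixteenth note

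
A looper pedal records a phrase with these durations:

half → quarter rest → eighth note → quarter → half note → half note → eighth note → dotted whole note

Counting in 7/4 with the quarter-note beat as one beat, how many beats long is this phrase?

15

One quarter-note beat = 2 eighth notes.
In eighth notes: half = 4; quarter rest = 2; eighth note = 1; quarter = 2; half note = 4; half note = 4; eighth note = 1; dotted whole note = 12.
Adding: 4 + 2 + 1 + 2 + 4 + 4 + 1 + 12 = 30.
30 ÷ 2 = 15 beats.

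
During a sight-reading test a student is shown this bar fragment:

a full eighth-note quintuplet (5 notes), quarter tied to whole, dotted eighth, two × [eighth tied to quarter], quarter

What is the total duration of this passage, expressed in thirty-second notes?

94

Working in thirty-second notes: a full eighth-note quintuplet (5 notes) (five quintuplet eighths span one half) = 16; quarter tied to whole (quarter + whole) = 40; dotted eighth = 6; eighth tied to quarter (eighth + quarter) = 12; eighth tied to quarter (eighth + quarter) = 12; quarter = 8.
Total: 16 + 40 + 6 + 12 + 12 + 8 = 94 thirty-second notes.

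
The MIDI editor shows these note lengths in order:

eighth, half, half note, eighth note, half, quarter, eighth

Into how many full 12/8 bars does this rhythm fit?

1

One bar of 12/8 = 12 eighth notes.
Each duration in eighth notes: eighth = 1; half = 4; half note = 4; eighth note = 1; half = 4; quarter = 2; eighth = 1.
Sum: 1 + 4 + 4 + 1 + 4 + 2 + 1 = 17.
17 ÷ 12 = 1 complete bar with 5 left over.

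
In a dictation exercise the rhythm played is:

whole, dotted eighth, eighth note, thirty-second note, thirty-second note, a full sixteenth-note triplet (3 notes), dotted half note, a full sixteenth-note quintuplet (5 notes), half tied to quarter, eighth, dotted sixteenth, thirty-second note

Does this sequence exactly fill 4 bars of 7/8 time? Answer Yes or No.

Yes

One bar of 7/8 = 28 thirty-second notes, so 4 bars = 112.
Working in thirty-second notes: whole = 32; dotted eighth = 6; eighth note = 4; thirty-second note = 1; thirty-second note = 1; a full sixteenth-note triplet (3 notes) (three triplet sixteenths span one eighth) = 4; dotted half note = 24; a full sixteenth-note quintuplet (5 notes) (five quintuplet sixteenths span one quarter) = 8; half tied to quarter (half + quarter) = 24; eighth = 4; dotted sixteenth = 3; thirty-second note = 1.
Total: 32 + 6 + 4 + 1 + 1 + 4 + 24 + 8 + 24 + 4 + 3 + 1 = 112.
112 equals 112, so the answer is Yes.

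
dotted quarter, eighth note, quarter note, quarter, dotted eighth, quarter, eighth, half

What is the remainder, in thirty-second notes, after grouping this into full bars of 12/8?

One bar of 12/8 = 24 sixteenth notes.
In sixteenth notes: dotted quarter = 6; eighth note = 2; quarter note = 4; quarter = 4; dotted eighth = 3; quarter = 4; eighth = 2; half = 8.
Total: 6 + 2 + 4 + 4 + 3 + 4 + 2 + 8 = 33.
33 ÷ 24 = 1 complete bar with 9 sixteenth notes remaining = 18 thirty-second notes.

18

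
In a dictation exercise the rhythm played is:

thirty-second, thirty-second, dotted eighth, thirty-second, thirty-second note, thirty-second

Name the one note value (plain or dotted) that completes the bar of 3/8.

The bar of 3/8 = 12 thirty-second notes.
Convert each value to thirty-second notes: thirty-second = 1; thirty-second = 1; dotted eighth = 6; thirty-second = 1; thirty-second note = 1; thirty-second = 1.
Altogether 1 + 1 + 6 + 1 + 1 + 1 = 11.
Remaining: 12 − 11 = 1 thirty-second note, which is a thirty-second note.

thirty-second note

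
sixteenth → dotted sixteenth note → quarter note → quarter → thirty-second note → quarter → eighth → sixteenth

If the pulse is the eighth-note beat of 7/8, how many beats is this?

9

One eighth-note beat = 4 thirty-second notes.
Express everything in thirty-second notes: sixteenth = 2; dotted sixteenth note = 3; quarter note = 8; quarter = 8; thirty-second note = 1; quarter = 8; eighth = 4; sixteenth = 2.
Total: 2 + 3 + 8 + 8 + 1 + 8 + 4 + 2 = 36.
36 ÷ 4 = 9 beats.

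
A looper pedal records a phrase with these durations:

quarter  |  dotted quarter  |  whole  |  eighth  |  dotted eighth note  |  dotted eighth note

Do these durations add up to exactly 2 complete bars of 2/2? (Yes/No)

No

One bar of 2/2 = 16 sixteenth notes, so 2 bars = 32.
In sixteenth notes: quarter = 4; dotted quarter = 6; whole = 16; eighth = 2; dotted eighth note = 3; dotted eighth note = 3.
Sum: 4 + 6 + 16 + 2 + 3 + 3 = 34.
34 exceeds 32, so the answer is No.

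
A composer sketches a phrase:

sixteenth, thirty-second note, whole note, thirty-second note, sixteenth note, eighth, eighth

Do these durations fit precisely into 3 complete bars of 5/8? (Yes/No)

No

One bar of 5/8 = 20 thirty-second notes, so 3 bars = 60.
Each duration in thirty-second notes: sixteenth = 2; thirty-second note = 1; whole note = 32; thirty-second note = 1; sixteenth note = 2; eighth = 4; eighth = 4.
Adding: 2 + 1 + 32 + 1 + 2 + 4 + 4 = 46.
46 falls short of 60, so the answer is No.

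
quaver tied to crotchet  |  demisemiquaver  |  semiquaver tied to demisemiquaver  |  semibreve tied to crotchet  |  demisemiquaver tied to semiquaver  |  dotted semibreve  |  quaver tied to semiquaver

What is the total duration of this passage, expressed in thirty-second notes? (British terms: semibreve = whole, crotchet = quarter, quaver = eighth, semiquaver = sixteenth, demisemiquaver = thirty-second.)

113

Working in thirty-second notes: quaver tied to crotchet (quaver + crotchet) = 12; demisemiquaver = 1; semiquaver tied to demisemiquaver (semiquaver + demisemiquaver) = 3; semibreve tied to crotchet (semibreve + crotchet) = 40; demisemiquaver tied to semiquaver (demisemiquaver + semiquaver) = 3; dotted semibreve = 48; quaver tied to semiquaver (quaver + semiquaver) = 6.
Sum: 12 + 1 + 3 + 40 + 3 + 48 + 6 = 113 thirty-second notes.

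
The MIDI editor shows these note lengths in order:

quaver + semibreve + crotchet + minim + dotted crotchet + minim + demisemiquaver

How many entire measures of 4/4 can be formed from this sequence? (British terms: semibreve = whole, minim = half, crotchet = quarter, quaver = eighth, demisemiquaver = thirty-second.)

2

One bar of 4/4 = 32 thirty-second notes.
Working in thirty-second notes: quaver = 4; semibreve = 32; crotchet = 8; minim = 16; dotted crotchet = 12; minim = 16; demisemiquaver = 1.
Sum: 4 + 32 + 8 + 16 + 12 + 16 + 1 = 89.
89 ÷ 32 = 2 complete bars with 25 left over.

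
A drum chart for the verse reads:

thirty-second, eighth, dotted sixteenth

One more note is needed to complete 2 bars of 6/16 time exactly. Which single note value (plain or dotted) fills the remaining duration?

half note

2 bars of 6/16 = 24 thirty-second notes.
Each duration in thirty-second notes: thirty-second = 1; eighth = 4; dotted sixteenth = 3.
Total: 1 + 4 + 3 = 8.
Remaining: 24 − 8 = 16 thirty-second notes, which is a half note.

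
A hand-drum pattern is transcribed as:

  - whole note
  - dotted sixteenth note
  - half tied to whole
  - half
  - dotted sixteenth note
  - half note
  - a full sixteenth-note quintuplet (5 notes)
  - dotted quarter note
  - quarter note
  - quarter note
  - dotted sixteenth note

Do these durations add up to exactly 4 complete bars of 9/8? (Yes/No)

One bar of 9/8 = 36 thirty-second notes, so 4 bars = 144.
Each duration in thirty-second notes: whole note = 32; dotted sixteenth note = 3; half tied to whole (half + whole) = 48; half = 16; dotted sixteenth note = 3; half note = 16; a full sixteenth-note quintuplet (5 notes) (five quintuplet sixteenths span one quarter) = 8; dotted quarter note = 12; quarter note = 8; quarter note = 8; dotted sixteenth note = 3.
Altogether 32 + 3 + 48 + 16 + 3 + 16 + 8 + 12 + 8 + 8 + 3 = 157.
157 exceeds 144, so the answer is No.

No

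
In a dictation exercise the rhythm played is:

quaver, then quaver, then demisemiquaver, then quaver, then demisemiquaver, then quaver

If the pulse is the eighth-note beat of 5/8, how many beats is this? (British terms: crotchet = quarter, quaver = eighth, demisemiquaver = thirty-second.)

4.5

One eighth-note beat = 4 thirty-second notes.
Express everything in thirty-second notes: quaver = 4; quaver = 4; demisemiquaver = 1; quaver = 4; demisemiquaver = 1; quaver = 4.
Total: 4 + 4 + 1 + 4 + 1 + 4 = 18.
18 ÷ 4 = 4.5 beats.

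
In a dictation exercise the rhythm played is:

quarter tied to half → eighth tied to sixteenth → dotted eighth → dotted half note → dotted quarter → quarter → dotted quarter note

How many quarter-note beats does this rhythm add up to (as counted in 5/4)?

11.5

One quarter-note beat = 4 sixteenth notes.
Express everything in sixteenth notes: quarter tied to half (quarter + half) = 12; eighth tied to sixteenth (eighth + sixteenth) = 3; dotted eighth = 3; dotted half note = 12; dotted quarter = 6; quarter = 4; dotted quarter note = 6.
Sum: 12 + 3 + 3 + 12 + 6 + 4 + 6 = 46.
46 ÷ 4 = 11.5 beats.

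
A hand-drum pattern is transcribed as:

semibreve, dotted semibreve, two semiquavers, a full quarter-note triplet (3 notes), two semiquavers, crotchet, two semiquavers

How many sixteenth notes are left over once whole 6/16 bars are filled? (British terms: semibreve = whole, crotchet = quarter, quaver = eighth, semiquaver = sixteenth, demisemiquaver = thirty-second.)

One bar of 6/16 = 6 sixteenth notes.
In sixteenth notes: semibreve = 16; dotted semibreve = 24; semiquaver = 1; semiquaver = 1; a full quarter-note triplet (3 notes) (three triplet quarters span one half) = 8; semiquaver = 1; semiquaver = 1; crotchet = 4; semiquaver = 1; semiquaver = 1.
Altogether 16 + 24 + 1 + 1 + 8 + 1 + 1 + 4 + 1 + 1 = 58.
58 ÷ 6 = 9 complete bars with 4 sixteenth notes remaining.

4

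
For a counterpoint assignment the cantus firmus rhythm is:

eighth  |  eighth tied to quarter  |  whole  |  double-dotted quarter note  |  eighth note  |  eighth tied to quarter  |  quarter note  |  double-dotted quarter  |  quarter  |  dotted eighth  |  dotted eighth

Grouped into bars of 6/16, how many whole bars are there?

10

One bar of 6/16 = 6 sixteenth notes.
Each duration in sixteenth notes: eighth = 2; eighth tied to quarter (eighth + quarter) = 6; whole = 16; double-dotted quarter note = 7; eighth note = 2; eighth tied to quarter (eighth + quarter) = 6; quarter note = 4; double-dotted quarter = 7; quarter = 4; dotted eighth = 3; dotted eighth = 3.
Total: 2 + 6 + 16 + 7 + 2 + 6 + 4 + 7 + 4 + 3 + 3 = 60.
60 ÷ 6 = 10 complete bars with 0 left over.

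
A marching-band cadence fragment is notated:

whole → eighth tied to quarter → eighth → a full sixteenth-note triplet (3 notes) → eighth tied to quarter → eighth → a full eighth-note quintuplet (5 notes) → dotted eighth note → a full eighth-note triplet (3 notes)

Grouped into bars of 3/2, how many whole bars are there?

2

One bar of 3/2 = 24 sixteenth notes.
Each duration in sixteenth notes: whole = 16; eighth tied to quarter (eighth + quarter) = 6; eighth = 2; a full sixteenth-note triplet (3 notes) (three triplet sixteenths span one eighth) = 2; eighth tied to quarter (eighth + quarter) = 6; eighth = 2; a full eighth-note quintuplet (5 notes) (five quintuplet eighths span one half) = 8; dotted eighth note = 3; a full eighth-note triplet (3 notes) (three triplet eighths span one quarter) = 4.
Total: 16 + 6 + 2 + 2 + 6 + 2 + 8 + 3 + 4 = 49.
49 ÷ 24 = 2 complete bars with 1 left over.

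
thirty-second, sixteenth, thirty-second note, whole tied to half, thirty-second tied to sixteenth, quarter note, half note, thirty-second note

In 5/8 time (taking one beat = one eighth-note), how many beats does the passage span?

20

One eighth-note beat = 4 thirty-second notes.
Express everything in thirty-second notes: thirty-second = 1; sixteenth = 2; thirty-second note = 1; whole tied to half (whole + half) = 48; thirty-second tied to sixteenth (thirty-second + sixteenth) = 3; quarter note = 8; half note = 16; thirty-second note = 1.
Sum: 1 + 2 + 1 + 48 + 3 + 8 + 16 + 1 = 80.
80 ÷ 4 = 20 beats.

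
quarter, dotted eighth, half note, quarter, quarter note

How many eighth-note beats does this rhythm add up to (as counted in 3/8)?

11.5

One eighth-note beat = 2 sixteenth notes.
Express everything in sixteenth notes: quarter = 4; dotted eighth = 3; half note = 8; quarter = 4; quarter note = 4.
Adding: 4 + 3 + 8 + 4 + 4 = 23.
23 ÷ 2 = 11.5 beats.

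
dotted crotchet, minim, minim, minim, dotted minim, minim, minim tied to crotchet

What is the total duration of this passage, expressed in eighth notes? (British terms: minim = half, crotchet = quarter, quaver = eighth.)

Each duration in eighth notes: dotted crotchet = 3; minim = 4; minim = 4; minim = 4; dotted minim = 6; minim = 4; minim tied to crotchet (minim + crotchet) = 6.
Total: 3 + 4 + 4 + 4 + 6 + 4 + 6 = 31 eighth notes.

31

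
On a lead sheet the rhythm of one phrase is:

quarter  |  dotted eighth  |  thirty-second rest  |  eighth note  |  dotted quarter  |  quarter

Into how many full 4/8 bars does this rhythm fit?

2

One bar of 4/8 = 16 thirty-second notes.
Convert each value to thirty-second notes: quarter = 8; dotted eighth = 6; thirty-second rest = 1; eighth note = 4; dotted quarter = 12; quarter = 8.
Adding: 8 + 6 + 1 + 4 + 12 + 8 = 39.
39 ÷ 16 = 2 complete bars with 7 left over.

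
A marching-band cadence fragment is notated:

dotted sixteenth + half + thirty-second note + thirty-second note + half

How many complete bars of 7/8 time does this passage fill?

1

One bar of 7/8 = 28 thirty-second notes.
Each duration in thirty-second notes: dotted sixteenth = 3; half = 16; thirty-second note = 1; thirty-second note = 1; half = 16.
Altogether 3 + 16 + 1 + 1 + 16 = 37.
37 ÷ 28 = 1 complete bar with 9 left over.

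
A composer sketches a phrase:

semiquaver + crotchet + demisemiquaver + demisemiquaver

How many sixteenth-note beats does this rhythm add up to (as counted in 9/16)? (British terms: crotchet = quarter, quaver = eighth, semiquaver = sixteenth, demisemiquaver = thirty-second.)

One sixteenth-note beat = 2 thirty-second notes.
Each duration in thirty-second notes: semiquaver = 2; crotchet = 8; demisemiquaver = 1; demisemiquaver = 1.
Adding: 2 + 8 + 1 + 1 = 12.
12 ÷ 2 = 6 beats.

6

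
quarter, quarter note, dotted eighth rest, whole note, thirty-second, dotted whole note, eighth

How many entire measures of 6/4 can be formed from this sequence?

2

One bar of 6/4 = 48 thirty-second notes.
Convert each value to thirty-second notes: quarter = 8; quarter note = 8; dotted eighth rest = 6; whole note = 32; thirty-second = 1; dotted whole note = 48; eighth = 4.
Sum: 8 + 8 + 6 + 32 + 1 + 48 + 4 = 107.
107 ÷ 48 = 2 complete bars with 11 left over.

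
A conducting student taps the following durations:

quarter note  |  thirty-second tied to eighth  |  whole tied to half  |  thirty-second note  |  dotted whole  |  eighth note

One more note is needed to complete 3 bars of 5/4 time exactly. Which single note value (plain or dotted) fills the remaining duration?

3 bars of 5/4 = 120 thirty-second notes.
In thirty-second notes: quarter note = 8; thirty-second tied to eighth (thirty-second + eighth) = 5; whole tied to half (whole + half) = 48; thirty-second note = 1; dotted whole = 48; eighth note = 4.
Adding: 8 + 5 + 48 + 1 + 48 + 4 = 114.
Remaining: 120 − 114 = 6 thirty-second notes, which is a dotted eighth note.

dotted eighth note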